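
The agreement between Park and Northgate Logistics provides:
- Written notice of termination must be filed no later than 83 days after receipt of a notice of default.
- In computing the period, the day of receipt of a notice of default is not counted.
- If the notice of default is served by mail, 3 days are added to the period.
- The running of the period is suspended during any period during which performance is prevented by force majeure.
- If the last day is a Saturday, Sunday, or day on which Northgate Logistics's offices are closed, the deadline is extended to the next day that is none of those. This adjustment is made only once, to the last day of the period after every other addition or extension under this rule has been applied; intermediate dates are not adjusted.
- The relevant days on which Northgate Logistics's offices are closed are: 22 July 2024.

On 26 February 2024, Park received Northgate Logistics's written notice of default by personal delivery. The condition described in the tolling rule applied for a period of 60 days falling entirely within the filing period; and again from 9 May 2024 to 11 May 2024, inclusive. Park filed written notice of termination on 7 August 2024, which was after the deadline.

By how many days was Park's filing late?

83 days after 26 February 2024 is May 19, 2024.
Service was not by mail, so no mail extension applies.
Tolling adds 60 days: May 19, 2024 + 60 days = July 18, 2024.
From May 9, 2024 through May 11, 2024 inclusive is 3 days; tolling adds 3 days: July 18, 2024 + 3 days = July 21, 2024.
July 21, 2024 is Sunday; July 22, 2024 is a listed holiday. The next qualifying day is July 23, 2024.
The deadline is July 23, 2024; from July 23, 2024 to August 7, 2024 is 15 days.

15 days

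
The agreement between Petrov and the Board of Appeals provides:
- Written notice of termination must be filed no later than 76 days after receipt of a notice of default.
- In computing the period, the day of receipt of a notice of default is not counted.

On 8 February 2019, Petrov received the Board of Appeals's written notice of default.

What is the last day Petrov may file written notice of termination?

76 days after 8 February 2019 is April 25, 2019.

April 25, 2019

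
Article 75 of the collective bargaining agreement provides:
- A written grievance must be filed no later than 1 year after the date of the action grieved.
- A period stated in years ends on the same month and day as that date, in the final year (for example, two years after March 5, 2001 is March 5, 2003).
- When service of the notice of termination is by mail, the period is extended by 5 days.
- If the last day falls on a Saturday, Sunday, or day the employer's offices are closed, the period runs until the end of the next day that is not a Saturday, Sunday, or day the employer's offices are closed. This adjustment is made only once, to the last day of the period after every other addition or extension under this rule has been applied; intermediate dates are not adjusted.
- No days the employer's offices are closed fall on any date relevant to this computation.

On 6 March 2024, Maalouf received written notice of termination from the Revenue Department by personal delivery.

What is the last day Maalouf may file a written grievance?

March 6, 2025

1 year after 6 March 2024 is March 6, 2025.
Service was not by mail, so no mail extension applies.
March 6, 2025 is a Thursday and not a day the employer's offices are closed, so no extension applies.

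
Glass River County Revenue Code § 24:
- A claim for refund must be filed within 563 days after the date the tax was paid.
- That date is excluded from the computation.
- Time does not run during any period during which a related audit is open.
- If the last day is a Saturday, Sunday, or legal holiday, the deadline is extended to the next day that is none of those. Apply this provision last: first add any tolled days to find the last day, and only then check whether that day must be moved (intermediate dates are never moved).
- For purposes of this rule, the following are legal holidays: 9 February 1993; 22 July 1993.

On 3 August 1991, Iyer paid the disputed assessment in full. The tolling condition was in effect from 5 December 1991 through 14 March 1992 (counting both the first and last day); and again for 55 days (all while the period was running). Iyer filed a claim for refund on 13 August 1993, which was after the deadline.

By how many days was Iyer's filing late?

21 days

563 days after 3 August 1991 is February 16, 1993.
From December 5, 1991 through March 14, 1992 inclusive is 101 days; tolling adds 101 days: February 16, 1993 + 101 days = May 28, 1993.
Tolling adds 55 days: May 28, 1993 + 55 days = July 22, 1993.
July 22, 1993 is a listed holiday. The next qualifying day is July 23, 1993.
The deadline is July 23, 1993; from July 23, 1993 to August 13, 1993 is 21 days.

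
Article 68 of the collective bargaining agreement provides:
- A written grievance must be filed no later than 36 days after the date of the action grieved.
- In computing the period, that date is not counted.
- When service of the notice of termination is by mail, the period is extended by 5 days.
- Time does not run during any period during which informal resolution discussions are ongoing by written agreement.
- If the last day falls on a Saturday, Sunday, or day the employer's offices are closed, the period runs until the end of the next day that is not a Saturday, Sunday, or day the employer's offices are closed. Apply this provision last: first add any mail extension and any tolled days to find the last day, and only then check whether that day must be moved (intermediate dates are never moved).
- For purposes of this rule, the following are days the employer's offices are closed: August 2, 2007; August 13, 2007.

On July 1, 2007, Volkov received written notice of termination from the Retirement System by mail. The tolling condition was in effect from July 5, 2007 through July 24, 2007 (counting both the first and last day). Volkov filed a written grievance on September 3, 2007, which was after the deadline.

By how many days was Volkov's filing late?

3 days

36 days after July 1, 2007 is August 6, 2007.
Service was by mail, adding 5 days: August 6, 2007 + 5 days = August 11, 2007.
From July 5, 2007 through July 24, 2007 inclusive is 20 days; tolling adds 20 days: August 11, 2007 + 20 days = August 31, 2007.
August 31, 2007 is a Friday and not a day the employer's offices are closed, so no extension applies.
The deadline is August 31, 2007; from August 31, 2007 to September 3, 2007 is 3 days.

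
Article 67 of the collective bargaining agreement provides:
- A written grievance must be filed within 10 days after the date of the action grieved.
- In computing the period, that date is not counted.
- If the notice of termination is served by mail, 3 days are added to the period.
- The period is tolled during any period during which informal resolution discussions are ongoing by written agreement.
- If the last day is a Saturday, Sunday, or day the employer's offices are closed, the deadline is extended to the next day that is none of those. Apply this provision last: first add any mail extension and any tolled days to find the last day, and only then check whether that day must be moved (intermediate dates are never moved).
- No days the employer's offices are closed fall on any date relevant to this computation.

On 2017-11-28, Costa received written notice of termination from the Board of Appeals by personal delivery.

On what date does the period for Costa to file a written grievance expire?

December 8, 2017

10 days after 2017-11-28 is December 8, 2017.
Service was not by mail, so no mail extension applies.
December 8, 2017 is a Friday and not a day the employer's offices are closed, so no extension applies.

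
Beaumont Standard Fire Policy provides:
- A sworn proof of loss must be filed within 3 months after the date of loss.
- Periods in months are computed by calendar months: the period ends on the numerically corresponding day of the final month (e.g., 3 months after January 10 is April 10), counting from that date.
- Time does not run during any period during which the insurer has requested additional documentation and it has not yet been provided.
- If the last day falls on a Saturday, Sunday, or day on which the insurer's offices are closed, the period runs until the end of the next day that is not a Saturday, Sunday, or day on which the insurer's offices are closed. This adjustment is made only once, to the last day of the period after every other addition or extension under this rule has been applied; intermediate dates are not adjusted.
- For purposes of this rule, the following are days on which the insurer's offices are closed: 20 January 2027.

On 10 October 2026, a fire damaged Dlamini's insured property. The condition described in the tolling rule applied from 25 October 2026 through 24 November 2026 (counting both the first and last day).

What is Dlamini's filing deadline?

3 months after 10 October 2026 is January 10, 2027.
From October 25, 2026 through November 24, 2026 inclusive is 31 days; tolling adds 31 days: January 10, 2027 + 31 days = February 10, 2027.
February 10, 2027 is a Wednesday and not a day on which the insurer's offices are closed, so no extension applies.

February 10, 2027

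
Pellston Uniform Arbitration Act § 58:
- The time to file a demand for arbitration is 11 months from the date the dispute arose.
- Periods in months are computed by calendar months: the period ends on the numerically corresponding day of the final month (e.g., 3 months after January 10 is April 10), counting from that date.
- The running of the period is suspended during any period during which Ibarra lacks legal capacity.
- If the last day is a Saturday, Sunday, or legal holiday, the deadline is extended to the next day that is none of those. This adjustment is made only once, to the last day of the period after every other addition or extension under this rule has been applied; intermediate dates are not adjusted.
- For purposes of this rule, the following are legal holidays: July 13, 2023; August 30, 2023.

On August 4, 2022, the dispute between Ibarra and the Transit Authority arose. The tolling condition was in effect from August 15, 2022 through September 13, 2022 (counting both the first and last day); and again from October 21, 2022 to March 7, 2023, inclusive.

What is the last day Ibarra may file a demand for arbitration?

December 19, 2023

11 months after August 4, 2022 is July 4, 2023.
From August 15, 2022 through September 13, 2022 inclusive is 30 days; tolling adds 30 days: July 4, 2023 + 30 days = August 3, 2023.
From October 21, 2022 through March 7, 2023 inclusive is 138 days; tolling adds 138 days: August 3, 2023 + 138 days = December 19, 2023.
December 19, 2023 is a Tuesday and not a legal holiday, so no extension applies.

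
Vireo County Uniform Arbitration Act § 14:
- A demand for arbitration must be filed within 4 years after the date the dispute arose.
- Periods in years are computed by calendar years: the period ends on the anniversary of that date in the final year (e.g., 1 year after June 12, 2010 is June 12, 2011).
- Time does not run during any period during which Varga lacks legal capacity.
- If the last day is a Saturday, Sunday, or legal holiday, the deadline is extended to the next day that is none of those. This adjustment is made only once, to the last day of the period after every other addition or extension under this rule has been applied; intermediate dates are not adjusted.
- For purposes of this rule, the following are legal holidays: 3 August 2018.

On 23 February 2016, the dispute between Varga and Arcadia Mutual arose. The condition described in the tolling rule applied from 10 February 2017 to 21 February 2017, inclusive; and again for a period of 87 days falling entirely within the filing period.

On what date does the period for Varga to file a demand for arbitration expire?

June 1, 2020

4 years after 23 February 2016 is February 23, 2020.
From February 10, 2017 through February 21, 2017 inclusive is 12 days; tolling adds 12 days: February 23, 2020 + 12 days = March 6, 2020.
Tolling adds 87 days: March 6, 2020 + 87 days = June 1, 2020.
June 1, 2020 is a Monday and not a legal holiday, so no extension applies.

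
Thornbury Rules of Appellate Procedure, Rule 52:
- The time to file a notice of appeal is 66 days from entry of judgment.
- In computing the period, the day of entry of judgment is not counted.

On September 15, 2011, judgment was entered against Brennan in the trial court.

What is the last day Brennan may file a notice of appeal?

November 20, 2011

66 days after September 15, 2011 is November 20, 2011.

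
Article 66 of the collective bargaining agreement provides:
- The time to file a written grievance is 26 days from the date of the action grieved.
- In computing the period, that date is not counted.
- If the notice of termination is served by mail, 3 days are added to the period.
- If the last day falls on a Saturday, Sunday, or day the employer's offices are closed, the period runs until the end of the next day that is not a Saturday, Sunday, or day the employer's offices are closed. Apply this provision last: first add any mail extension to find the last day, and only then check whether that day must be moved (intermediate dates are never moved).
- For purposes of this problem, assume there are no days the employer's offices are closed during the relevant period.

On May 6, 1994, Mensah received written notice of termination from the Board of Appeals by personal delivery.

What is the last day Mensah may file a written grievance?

26 days after May 6, 1994 is June 1, 1994.
Service was not by mail, so no mail extension applies.
June 1, 1994 is a Wednesday and not a day the employer's offices are closed, so no extension applies.

June 1, 1994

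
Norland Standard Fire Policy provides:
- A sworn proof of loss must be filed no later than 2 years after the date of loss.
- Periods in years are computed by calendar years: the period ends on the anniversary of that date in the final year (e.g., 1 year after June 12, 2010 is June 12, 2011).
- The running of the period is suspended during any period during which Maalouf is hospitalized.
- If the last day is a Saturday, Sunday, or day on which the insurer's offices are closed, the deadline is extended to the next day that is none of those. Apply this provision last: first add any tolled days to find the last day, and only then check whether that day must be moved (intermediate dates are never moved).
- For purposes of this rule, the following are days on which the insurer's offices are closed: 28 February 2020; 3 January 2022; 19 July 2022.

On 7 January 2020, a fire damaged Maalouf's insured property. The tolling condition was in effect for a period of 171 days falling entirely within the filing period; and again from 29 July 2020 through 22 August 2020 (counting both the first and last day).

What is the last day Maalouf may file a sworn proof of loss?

July 22, 2022

2 years after 7 January 2020 is January 7, 2022.
Tolling adds 171 days: January 7, 2022 + 171 days = June 27, 2022.
From July 29, 2020 through August 22, 2020 inclusive is 25 days; tolling adds 25 days: June 27, 2022 + 25 days = July 22, 2022.
July 22, 2022 is a Friday and not a day on which the insurer's offices are closed, so no extension applies.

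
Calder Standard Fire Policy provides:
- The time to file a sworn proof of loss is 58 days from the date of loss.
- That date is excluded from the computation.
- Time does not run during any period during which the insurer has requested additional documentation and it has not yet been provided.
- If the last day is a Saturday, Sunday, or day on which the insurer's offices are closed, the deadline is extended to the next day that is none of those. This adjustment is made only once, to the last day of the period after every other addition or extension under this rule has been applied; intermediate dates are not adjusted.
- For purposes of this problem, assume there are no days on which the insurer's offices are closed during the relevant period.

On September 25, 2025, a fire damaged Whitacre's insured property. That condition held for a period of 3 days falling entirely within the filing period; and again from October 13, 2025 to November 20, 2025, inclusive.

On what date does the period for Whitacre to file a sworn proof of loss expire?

January 5, 2026

58 days after September 25, 2025 is November 22, 2025.
Tolling adds 3 days: November 22, 2025 + 3 days = November 25, 2025.
From October 13, 2025 through November 20, 2025 inclusive is 39 days; tolling adds 39 days: November 25, 2025 + 39 days = January 3, 2026.
January 3, 2026 is Saturday; January 4, 2026 is Sunday. The next qualifying day is January 5, 2026.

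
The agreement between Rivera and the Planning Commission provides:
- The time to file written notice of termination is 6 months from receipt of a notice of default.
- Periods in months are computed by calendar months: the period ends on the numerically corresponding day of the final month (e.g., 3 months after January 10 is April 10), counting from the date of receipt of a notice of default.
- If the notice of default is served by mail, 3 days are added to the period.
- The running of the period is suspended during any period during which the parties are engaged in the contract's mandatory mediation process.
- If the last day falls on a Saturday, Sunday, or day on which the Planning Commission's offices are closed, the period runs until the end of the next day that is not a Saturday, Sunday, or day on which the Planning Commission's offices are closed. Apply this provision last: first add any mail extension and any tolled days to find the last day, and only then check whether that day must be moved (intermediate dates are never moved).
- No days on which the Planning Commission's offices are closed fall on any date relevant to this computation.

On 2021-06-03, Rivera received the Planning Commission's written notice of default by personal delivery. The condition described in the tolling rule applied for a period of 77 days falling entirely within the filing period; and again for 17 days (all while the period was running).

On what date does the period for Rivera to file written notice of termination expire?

6 months after 2021-06-03 is December 3, 2021.
Service was not by mail, so no mail extension applies.
Tolling adds 77 days: December 3, 2021 + 77 days = February 18, 2022.
Tolling adds 17 days: February 18, 2022 + 17 days = March 7, 2022.
March 7, 2022 is a Monday and not a day on which the Planning Commission's offices are closed, so no extension applies.

March 7, 2022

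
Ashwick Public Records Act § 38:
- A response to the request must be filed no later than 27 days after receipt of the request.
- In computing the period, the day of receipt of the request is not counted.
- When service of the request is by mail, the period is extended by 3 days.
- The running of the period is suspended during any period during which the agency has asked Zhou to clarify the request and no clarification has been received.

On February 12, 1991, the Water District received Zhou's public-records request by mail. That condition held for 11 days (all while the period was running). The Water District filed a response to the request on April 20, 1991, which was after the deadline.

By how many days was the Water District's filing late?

27 days after February 12, 1991 is March 11, 1991.
Service was by mail, adding 3 days: March 11, 1991 + 3 days = March 14, 1991.
Tolling adds 11 days: March 14, 1991 + 11 days = March 25, 1991.
The deadline is March 25, 1991; from March 25, 1991 to April 20, 1991 is 26 days.

26 days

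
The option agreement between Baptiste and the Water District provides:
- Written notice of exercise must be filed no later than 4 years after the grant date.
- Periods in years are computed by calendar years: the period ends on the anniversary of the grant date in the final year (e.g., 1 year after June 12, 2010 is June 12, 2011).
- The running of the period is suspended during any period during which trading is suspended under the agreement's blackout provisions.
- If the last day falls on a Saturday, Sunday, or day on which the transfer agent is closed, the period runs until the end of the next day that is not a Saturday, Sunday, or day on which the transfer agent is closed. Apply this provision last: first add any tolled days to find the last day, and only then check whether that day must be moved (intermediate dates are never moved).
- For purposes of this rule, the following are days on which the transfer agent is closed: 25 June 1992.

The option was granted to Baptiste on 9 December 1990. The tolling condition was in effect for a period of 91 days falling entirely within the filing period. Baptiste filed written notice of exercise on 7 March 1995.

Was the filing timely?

4 years after 9 December 1990 is December 9, 1994.
Tolling adds 91 days: December 9, 1994 + 91 days = March 10, 1995.
March 10, 1995 is a Friday and not a day on which the transfer agent is closed, so no extension applies.
The deadline is March 10, 1995; the filing on March 7, 1995 is on or before that date.

Yes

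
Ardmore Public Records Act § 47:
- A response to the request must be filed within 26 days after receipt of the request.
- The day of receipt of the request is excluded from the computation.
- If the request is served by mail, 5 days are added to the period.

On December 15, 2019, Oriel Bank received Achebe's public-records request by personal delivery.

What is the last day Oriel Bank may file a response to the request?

January 10, 2020

26 days after December 15, 2019 is January 10, 2020.
Service was not by mail, so no mail extension applies.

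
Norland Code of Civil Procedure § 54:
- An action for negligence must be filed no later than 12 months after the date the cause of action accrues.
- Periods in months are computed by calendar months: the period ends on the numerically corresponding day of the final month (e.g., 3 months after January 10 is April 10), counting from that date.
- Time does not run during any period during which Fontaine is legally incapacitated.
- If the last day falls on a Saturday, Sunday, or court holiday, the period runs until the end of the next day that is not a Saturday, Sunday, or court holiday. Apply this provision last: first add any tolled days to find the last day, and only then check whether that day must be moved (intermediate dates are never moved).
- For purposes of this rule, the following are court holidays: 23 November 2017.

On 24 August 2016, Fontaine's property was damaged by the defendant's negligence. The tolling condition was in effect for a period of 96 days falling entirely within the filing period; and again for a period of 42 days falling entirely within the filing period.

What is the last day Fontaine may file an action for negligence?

January 9, 2018

12 months after 24 August 2016 is August 24, 2017.
Tolling adds 96 days: August 24, 2017 + 96 days = November 28, 2017.
Tolling adds 42 days: November 28, 2017 + 42 days = January 9, 2018.
January 9, 2018 is a Tuesday and not a court holiday, so no extension applies.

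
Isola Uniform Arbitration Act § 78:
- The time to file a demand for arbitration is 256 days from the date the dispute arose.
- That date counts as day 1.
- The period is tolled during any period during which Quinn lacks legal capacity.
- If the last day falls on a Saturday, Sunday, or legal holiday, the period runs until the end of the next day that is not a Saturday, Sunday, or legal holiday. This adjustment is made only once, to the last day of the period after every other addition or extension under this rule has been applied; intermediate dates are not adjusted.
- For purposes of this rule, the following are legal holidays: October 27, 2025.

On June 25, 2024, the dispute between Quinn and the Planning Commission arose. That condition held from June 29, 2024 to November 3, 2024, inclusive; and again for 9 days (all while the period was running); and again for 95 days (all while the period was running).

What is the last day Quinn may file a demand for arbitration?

October 28, 2025

Counting June 25, 2024 as day 1, day 256 is March 7, 2025.
From June 29, 2024 through November 3, 2024 inclusive is 128 days; tolling adds 128 days: March 7, 2025 + 128 days = July 13, 2025.
Tolling adds 9 days: July 13, 2025 + 9 days = July 22, 2025.
Tolling adds 95 days: July 22, 2025 + 95 days = October 25, 2025.
October 25, 2025 is Saturday; October 26, 2025 is Sunday; October 27, 2025 is a listed holiday. The next qualifying day is October 28, 2025.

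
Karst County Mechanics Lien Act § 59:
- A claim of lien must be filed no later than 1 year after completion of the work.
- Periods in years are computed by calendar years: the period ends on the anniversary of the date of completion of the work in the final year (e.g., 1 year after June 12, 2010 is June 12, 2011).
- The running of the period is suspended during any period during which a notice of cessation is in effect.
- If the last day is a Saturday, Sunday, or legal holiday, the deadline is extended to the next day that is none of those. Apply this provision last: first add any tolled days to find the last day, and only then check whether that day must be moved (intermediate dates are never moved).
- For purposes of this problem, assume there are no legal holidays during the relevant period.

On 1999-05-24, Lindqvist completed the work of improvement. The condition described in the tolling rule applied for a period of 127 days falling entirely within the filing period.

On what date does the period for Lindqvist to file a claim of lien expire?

September 28, 2000

1 year after 1999-05-24 is May 24, 2000.
Tolling adds 127 days: May 24, 2000 + 127 days = September 28, 2000.
September 28, 2000 is a Thursday and not a legal holiday, so no extension applies.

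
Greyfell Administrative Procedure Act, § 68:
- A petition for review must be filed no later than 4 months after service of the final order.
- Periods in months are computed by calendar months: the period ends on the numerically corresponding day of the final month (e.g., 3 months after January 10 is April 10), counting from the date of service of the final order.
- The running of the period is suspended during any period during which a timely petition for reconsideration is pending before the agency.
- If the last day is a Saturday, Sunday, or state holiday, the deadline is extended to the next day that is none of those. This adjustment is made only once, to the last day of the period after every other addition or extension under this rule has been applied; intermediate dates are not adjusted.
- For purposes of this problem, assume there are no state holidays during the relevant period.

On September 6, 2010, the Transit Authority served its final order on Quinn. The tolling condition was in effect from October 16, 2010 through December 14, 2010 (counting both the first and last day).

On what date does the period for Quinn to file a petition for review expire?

4 months after September 6, 2010 is January 6, 2011.
From October 16, 2010 through December 14, 2010 inclusive is 60 days; tolling adds 60 days: January 6, 2011 + 60 days = March 7, 2011.
March 7, 2011 is a Monday and not a state holiday, so no extension applies.

March 7, 2011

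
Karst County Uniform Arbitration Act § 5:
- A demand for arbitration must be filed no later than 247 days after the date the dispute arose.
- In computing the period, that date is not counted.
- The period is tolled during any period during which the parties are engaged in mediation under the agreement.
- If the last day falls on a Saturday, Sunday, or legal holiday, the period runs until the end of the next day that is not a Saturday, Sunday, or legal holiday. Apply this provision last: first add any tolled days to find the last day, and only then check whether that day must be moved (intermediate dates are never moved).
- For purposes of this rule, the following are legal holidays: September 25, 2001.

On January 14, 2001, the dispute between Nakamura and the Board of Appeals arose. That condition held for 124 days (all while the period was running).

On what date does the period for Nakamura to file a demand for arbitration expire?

January 21, 2002

247 days after January 14, 2001 is September 18, 2001.
Tolling adds 124 days: September 18, 2001 + 124 days = January 20, 2002.
January 20, 2002 is Sunday. The next qualifying day is January 21, 2002.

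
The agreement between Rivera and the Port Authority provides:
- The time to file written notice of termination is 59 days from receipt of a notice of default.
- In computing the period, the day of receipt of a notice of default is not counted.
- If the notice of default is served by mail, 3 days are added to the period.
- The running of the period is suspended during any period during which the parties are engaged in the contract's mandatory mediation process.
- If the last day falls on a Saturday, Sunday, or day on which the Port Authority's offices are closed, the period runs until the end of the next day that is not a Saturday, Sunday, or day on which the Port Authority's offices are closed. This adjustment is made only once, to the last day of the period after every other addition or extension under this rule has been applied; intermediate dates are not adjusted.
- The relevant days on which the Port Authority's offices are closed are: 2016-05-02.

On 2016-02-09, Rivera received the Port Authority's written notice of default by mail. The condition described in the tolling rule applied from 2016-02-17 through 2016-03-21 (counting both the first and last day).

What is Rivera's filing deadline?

59 days after 2016-02-09 is April 8, 2016.
Service was by mail, adding 3 days: April 8, 2016 + 3 days = April 11, 2016.
From February 17, 2016 through March 21, 2016 inclusive is 34 days; tolling adds 34 days: April 11, 2016 + 34 days = May 15, 2016.
May 15, 2016 is Sunday. The next qualifying day is May 16, 2016.

May 16, 2016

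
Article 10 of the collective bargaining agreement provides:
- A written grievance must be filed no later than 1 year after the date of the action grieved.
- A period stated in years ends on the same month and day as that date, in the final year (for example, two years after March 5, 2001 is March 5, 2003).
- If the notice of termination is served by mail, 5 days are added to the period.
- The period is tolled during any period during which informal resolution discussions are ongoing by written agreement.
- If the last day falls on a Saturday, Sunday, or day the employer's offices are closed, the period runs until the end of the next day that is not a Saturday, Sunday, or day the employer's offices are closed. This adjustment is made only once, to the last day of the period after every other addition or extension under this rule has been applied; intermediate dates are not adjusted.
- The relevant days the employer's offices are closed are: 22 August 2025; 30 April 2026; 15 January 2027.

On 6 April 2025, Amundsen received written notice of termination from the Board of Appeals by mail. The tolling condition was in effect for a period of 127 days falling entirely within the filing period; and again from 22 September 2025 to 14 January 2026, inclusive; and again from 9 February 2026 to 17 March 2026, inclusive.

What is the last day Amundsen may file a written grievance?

January 18, 2027

1 year after 6 April 2025 is April 6, 2026.
Service was by mail, adding 5 days: April 6, 2026 + 5 days = April 11, 2026.
Tolling adds 127 days: April 11, 2026 + 127 days = August 16, 2026.
From September 22, 2025 through January 14, 2026 inclusive is 115 days; tolling adds 115 days: August 16, 2026 + 115 days = December 9, 2026.
From February 9, 2026 through March 17, 2026 inclusive is 37 days; tolling adds 37 days: December 9, 2026 + 37 days = January 15, 2027.
January 15, 2027 is a listed holiday; January 16, 2027 is Saturday; January 17, 2027 is Sunday. The next qualifying day is January 18, 2027.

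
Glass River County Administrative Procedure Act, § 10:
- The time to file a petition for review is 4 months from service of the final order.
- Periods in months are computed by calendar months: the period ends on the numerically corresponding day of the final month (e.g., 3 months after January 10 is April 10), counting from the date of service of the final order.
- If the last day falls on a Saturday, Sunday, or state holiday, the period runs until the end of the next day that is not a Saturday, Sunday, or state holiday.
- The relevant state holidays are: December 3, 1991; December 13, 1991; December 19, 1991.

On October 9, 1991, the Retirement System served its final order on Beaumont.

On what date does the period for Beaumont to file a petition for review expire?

February 10, 1992

4 months after October 9, 1991 is February 9, 1992.
February 9, 1992 is Sunday. The next qualifying day is February 10, 1992.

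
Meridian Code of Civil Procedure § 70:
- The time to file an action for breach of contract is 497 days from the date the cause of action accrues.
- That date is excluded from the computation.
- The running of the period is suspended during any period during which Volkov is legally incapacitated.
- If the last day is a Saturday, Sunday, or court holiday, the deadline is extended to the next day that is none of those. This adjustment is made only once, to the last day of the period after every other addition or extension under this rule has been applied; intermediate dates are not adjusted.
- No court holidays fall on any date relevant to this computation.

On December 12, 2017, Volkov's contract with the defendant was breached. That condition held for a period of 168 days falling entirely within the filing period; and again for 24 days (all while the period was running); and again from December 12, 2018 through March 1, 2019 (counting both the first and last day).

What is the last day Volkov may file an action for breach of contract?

497 days after December 12, 2017 is April 23, 2019.
Tolling adds 168 days: April 23, 2019 + 168 days = October 8, 2019.
Tolling adds 24 days: October 8, 2019 + 24 days = November 1, 2019.
From December 12, 2018 through March 1, 2019 inclusive is 80 days; tolling adds 80 days: November 1, 2019 + 80 days = January 20, 2020.
January 20, 2020 is a Monday and not a court holiday, so no extension applies.

January 20, 2020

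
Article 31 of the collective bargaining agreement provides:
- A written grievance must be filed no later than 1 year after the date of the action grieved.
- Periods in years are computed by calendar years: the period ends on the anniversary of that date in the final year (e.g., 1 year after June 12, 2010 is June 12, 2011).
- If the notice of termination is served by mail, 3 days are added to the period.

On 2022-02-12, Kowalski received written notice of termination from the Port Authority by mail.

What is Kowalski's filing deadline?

1 year after 2022-02-12 is February 12, 2023.
Service was by mail, adding 3 days: February 12, 2023 + 3 days = February 15, 2023.

February 15, 2023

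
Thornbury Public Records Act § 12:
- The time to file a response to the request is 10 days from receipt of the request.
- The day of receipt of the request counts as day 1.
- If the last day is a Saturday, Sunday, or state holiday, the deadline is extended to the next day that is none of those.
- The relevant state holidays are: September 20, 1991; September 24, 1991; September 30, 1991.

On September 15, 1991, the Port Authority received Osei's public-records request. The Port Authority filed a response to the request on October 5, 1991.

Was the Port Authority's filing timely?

No

Counting September 15, 1991 as day 1, day 10 is September 24, 1991.
September 24, 1991 is a listed holiday. The next qualifying day is September 25, 1991.
The deadline is September 25, 1991; the filing on October 5, 1991 is after that date.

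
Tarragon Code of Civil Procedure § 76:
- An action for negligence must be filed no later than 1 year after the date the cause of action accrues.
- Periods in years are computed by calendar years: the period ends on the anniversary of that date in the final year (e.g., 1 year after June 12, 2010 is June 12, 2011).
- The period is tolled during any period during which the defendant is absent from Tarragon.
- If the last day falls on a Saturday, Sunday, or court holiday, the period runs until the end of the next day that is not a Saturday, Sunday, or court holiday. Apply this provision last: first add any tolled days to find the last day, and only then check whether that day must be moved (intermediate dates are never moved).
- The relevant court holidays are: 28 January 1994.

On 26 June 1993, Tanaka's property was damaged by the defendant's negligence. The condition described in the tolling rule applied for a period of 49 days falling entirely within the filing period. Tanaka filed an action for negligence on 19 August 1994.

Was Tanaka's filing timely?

1 year after 26 June 1993 is June 26, 1994.
Tolling adds 49 days: June 26, 1994 + 49 days = August 14, 1994.
August 14, 1994 is Sunday. The next qualifying day is August 15, 1994.
The deadline is August 15, 1994; the filing on August 19, 1994 is after that date.

No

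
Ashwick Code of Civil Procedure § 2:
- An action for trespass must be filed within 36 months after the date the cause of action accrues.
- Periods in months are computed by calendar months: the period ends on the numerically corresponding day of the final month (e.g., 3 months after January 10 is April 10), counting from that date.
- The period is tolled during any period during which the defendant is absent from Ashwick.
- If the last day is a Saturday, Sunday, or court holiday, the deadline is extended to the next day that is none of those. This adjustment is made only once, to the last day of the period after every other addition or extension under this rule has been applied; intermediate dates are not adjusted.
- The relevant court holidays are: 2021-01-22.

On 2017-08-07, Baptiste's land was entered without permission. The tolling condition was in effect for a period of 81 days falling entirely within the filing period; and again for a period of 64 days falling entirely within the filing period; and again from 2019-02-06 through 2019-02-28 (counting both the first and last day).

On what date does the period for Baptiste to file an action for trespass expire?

January 25, 2021

36 months after 2017-08-07 is August 7, 2020.
Tolling adds 81 days: August 7, 2020 + 81 days = October 27, 2020.
Tolling adds 64 days: October 27, 2020 + 64 days = December 30, 2020.
From February 6, 2019 through February 28, 2019 inclusive is 23 days; tolling adds 23 days: December 30, 2020 + 23 days = January 22, 2021.
January 22, 2021 is a listed holiday; January 23, 2021 is Saturday; January 24, 2021 is Sunday. The next qualifying day is January 25, 2021.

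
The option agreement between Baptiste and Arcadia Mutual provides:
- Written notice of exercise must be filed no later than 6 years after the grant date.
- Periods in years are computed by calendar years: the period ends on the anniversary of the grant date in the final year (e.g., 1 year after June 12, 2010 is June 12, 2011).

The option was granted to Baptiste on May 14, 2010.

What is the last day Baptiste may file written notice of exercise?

6 years after May 14, 2010 is May 14, 2016.

May 14, 2016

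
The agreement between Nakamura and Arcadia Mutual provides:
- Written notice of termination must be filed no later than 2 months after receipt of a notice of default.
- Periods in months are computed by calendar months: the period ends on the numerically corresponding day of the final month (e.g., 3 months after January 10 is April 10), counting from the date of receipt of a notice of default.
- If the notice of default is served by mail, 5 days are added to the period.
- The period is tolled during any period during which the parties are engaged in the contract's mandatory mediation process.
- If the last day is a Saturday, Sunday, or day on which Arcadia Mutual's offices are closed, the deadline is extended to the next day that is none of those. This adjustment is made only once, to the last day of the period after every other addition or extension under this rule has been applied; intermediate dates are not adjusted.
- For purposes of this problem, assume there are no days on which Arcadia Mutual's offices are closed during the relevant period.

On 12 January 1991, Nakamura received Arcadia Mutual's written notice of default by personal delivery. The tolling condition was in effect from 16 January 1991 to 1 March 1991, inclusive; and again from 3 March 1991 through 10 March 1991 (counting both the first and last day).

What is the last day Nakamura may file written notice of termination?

2 months after 12 January 1991 is March 12, 1991.
Service was not by mail, so no mail extension applies.
From January 16, 1991 through March 1, 1991 inclusive is 45 days; tolling adds 45 days: March 12, 1991 + 45 days = April 26, 1991.
From March 3, 1991 through March 10, 1991 inclusive is 8 days; tolling adds 8 days: April 26, 1991 + 8 days = May 4, 1991.
May 4, 1991 is Saturday; May 5, 1991 is Sunday. The next qualifying day is May 6, 1991.

May 6, 1991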